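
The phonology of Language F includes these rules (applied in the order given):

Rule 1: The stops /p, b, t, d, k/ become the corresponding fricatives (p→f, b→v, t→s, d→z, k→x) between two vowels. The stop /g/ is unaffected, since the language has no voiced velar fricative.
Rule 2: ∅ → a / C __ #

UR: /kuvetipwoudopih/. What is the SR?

Rule 1 (intervocalic spirantization): /t/ is a stop between vowels /e/ and /i/, so it spirantizes to the fricative [s]. /d/ is a stop between vowels /u/ and /o/, so it spirantizes to the fricative [z]. /p/ is a stop between vowels /o/ and /i/, so it spirantizes to the fricative [f]. /kuvetipwoudopih/ → kuvesipwouzofih.
Rule 2 (final a-epenthesis): the form ends in the consonant /h/, so [a] is inserted word-finally. /kuvesipwouzofih/ → kuvesipwouzofiha.

kuvesipwouzofiha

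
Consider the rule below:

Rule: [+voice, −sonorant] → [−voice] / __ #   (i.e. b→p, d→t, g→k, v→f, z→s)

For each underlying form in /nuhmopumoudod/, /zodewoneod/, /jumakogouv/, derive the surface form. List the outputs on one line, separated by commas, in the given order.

/nuhmopumoudod/: /d/ is a voiced obstruent in word-final position, so it devoices to [t]. → [nuhmopumoudot].
/zodewoneod/: /d/ is a voiced obstruent in word-final position, so it devoices to [t]. → [zodewoneot].
/jumakogouv/: /v/ is a voiced obstruent in word-final position, so it devoices to [f]. → [jumakogouf].

nuhmopumoudot, zodewoneot, jumakogouf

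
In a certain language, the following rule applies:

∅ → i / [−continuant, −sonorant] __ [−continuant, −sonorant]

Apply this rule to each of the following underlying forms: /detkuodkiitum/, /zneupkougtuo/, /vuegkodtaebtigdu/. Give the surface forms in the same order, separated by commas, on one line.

detikuodikiitum, zneupikougituo, vuegikoditaebitigidu

/detkuodkiitum/: /t/ and /k/ form a stop–stop cluster, so [i] is inserted between them. /d/ and /k/ form a stop–stop cluster, so [i] is inserted between them. → [detikuodikiitum].
/zneupkougtuo/: /p/ and /k/ form a stop–stop cluster, so [i] is inserted between them. /g/ and /t/ form a stop–stop cluster, so [i] is inserted between them. → [zneupikougituo].
/vuegkodtaebtigdu/: /g/ and /k/ form a stop–stop cluster, so [i] is inserted between them. /d/ and /t/ form a stop–stop cluster, so [i] is inserted between them. /b/ and /t/ form a stop–stop cluster, so [i] is inserted between them. /g/ and /d/ form a stop–stop cluster, so [i] is inserted between them. → [vuegikoditaebitigidu].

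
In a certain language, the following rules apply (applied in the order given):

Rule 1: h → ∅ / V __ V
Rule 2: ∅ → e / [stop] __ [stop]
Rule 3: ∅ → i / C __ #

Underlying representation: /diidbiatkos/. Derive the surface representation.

Rule 1 (intervocalic h-deletion): no segment meets the environment; /diidbiatkos/ is unchanged.
Rule 2 (stop-cluster e-epenthesis): /d/ and /b/ form a stop–stop cluster, so [e] is inserted between them. /t/ and /k/ form a stop–stop cluster, so [e] is inserted between them. /diidbiatkos/ → diidebiatekos.
Rule 3 (final i-epenthesis): the form ends in the consonant /s/, so [i] is inserted word-finally. /diidebiatekos/ → diidebiatekosi.

diidebiatekosi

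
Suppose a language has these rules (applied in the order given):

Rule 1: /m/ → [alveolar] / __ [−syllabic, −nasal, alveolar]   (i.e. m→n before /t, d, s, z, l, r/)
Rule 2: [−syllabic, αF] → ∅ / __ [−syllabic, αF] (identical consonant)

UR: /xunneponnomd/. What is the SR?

Rule 1 (nasal place assimilation): /m/ precedes the alveolar consonant /d/, so it assimilates in place to [n]. /xunneponnomd/ → xunneponnond.
Rule 2 (degemination): /nn/ is a geminate; the first /n/ deletes. /nn/ is a geminate; the first /n/ deletes. /xunneponnond/ → xuneponond.

xuneponond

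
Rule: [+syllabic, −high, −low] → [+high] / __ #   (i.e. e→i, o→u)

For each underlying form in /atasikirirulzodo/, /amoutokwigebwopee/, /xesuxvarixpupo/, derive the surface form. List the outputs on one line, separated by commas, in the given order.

/atasikirirulzodo/: /o/ is a mid vowel in word-final position, so it raises to [u]. → [atasikirirulzodu].
/amoutokwigebwopee/: /e/ is a mid vowel in word-final position, so it raises to [i]. → [amoutokwigebwopei].
/xesuxvarixpupo/: /o/ is a mid vowel in word-final position, so it raises to [u]. → [xesuxvarixpupu].

atasikirirulzodu, amoutokwigebwopei, xesuxvarixpupu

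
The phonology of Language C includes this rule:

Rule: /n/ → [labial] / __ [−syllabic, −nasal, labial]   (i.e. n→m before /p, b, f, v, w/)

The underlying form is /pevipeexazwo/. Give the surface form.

pevipeexazwo

No segment of /pevipeexazwo/ meets the structural description of the rule, so the form surfaces unchanged.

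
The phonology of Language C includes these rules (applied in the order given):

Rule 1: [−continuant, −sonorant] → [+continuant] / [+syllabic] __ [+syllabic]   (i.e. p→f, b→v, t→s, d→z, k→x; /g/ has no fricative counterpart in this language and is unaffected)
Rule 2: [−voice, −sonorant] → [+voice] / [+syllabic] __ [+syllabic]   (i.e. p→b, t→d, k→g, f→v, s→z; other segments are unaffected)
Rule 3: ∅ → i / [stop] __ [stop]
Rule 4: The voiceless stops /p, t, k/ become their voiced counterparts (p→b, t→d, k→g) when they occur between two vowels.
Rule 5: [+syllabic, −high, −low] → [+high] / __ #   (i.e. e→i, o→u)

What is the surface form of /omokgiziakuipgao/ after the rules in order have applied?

Rule 1 (intervocalic spirantization): /k/ is a stop between vowels /a/ and /u/, so it spirantizes to the fricative [x]. /omokgiziakuipgao/ → omokgiziaxuipgao.
Rule 2 (intervocalic voicing): no segment meets the environment; /omokgiziaxuipgao/ is unchanged.
Rule 3 (stop-cluster i-epenthesis): /k/ and /g/ form a stop–stop cluster, so [i] is inserted between them. /p/ and /g/ form a stop–stop cluster, so [i] is inserted between them. /omokgiziaxuipgao/ → omokigiziaxuipigao.
Rule 4 (intervocalic voicing): /k/ is a voiceless stop between vowels /o/ and /i/, so it voices to [g]. /p/ is a voiceless stop between vowels /i/ and /i/, so it voices to [b]. /omokigiziaxuipigao/ → omogigiziaxuibigao.
Rule 5 (final vowel raising): /o/ is a mid vowel in word-final position, so it raises to [u]. /omogigiziaxuibigao/ → omogigiziaxuibigau.

omogigiziaxuibigau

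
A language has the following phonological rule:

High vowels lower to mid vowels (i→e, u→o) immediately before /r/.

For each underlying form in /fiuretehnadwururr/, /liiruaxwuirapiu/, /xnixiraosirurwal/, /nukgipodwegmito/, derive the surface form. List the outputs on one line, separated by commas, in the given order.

/fiuretehnadwururr/: /u/ is a high vowel immediately before /r/, so it lowers to [o]. /u/ is a high vowel immediately before /r/, so it lowers to [o]. /u/ is a high vowel immediately before /r/, so it lowers to [o]. → [fioretehnadwororr].
/liiruaxwuirapiu/: /i/ is a high vowel immediately before /r/, so it lowers to [e]. /i/ is a high vowel immediately before /r/, so it lowers to [e]. → [lieruaxwuerapiu].
/xnixiraosirurwal/: /i/ is a high vowel immediately before /r/, so it lowers to [e]. /i/ is a high vowel immediately before /r/, so it lowers to [e]. /u/ is a high vowel immediately before /r/, so it lowers to [o]. → [xnixeraoserorwal].
/nukgipodwegmito/: the rule's environment is not met; surfaces unchanged as [nukgipodwegmito].

fioretehnadwororr, lieruaxwuerapiu, xnixeraoserorwal, nukgipodwegmito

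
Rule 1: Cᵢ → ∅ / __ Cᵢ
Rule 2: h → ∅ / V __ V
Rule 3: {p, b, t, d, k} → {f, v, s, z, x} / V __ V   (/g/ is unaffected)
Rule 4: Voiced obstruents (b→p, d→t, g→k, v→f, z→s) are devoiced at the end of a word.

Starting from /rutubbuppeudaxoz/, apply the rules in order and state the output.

rusuvufeuzaxos

Rule 1 (degemination): /bb/ is a geminate; the first /b/ deletes. /pp/ is a geminate; the first /p/ deletes. /rutubbuppeudaxoz/ → rutubupeudaxoz.
Rule 2 (intervocalic h-deletion): no segment meets the environment; /rutubupeudaxoz/ is unchanged.
Rule 3 (intervocalic spirantization): /t/ is a stop between vowels /u/ and /u/, so it spirantizes to the fricative [s]. /b/ is a stop between vowels /u/ and /u/, so it spirantizes to the fricative [v]. /p/ is a stop between vowels /u/ and /e/, so it spirantizes to the fricative [f]. /d/ is a stop between vowels /u/ and /a/, so it spirantizes to the fricative [z]. /rutubupeudaxoz/ → rusuvufeuzaxoz.
Rule 4 (final devoicing): /z/ is a voiced obstruent in word-final position, so it devoices to [s]. /rusuvufeuzaxoz/ → rusuvufeuzaxos.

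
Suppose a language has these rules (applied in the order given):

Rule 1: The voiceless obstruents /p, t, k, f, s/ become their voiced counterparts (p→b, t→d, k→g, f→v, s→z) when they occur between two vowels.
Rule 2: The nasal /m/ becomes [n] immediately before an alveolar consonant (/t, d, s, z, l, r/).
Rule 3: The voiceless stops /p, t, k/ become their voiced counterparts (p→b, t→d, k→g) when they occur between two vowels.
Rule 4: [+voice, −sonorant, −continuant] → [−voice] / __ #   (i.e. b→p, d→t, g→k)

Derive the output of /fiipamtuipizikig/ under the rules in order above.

fiibantuibizigik

Rule 1 (intervocalic voicing): /p/ is a voiceless obstruent between vowels /i/ and /a/, so it voices to [b]. /p/ is a voiceless obstruent between vowels /i/ and /i/, so it voices to [b]. /k/ is a voiceless obstruent between vowels /i/ and /i/, so it voices to [g]. /fiipamtuipizikig/ → fiibamtuibizigig.
Rule 2 (nasal place assimilation): /m/ precedes the alveolar consonant /t/, so it assimilates in place to [n]. /fiibamtuibizigig/ → fiibantuibizigig.
Rule 3 (intervocalic voicing): no segment meets the environment; /fiibantuibizigig/ is unchanged.
Rule 4 (final devoicing): /g/ is a voiced stop in word-final position, so it devoices to [k]. /fiibantuibizigig/ → fiibantuibizigik.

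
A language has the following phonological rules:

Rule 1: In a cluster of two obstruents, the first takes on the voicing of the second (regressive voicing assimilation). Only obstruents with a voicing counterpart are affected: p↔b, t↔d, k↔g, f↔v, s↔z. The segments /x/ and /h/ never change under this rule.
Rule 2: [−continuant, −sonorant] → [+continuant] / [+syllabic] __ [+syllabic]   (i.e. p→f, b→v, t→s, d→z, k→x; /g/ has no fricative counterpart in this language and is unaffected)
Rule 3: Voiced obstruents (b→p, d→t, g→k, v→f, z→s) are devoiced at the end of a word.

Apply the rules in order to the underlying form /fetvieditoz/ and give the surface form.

Rule 1 (regressive voicing assimilation): /t/ precedes the voiced obstruent /v/, so it voices to [d] by assimilation. /fetvieditoz/ → fedvieditoz.
Rule 2 (intervocalic spirantization): /d/ is a stop between vowels /e/ and /i/, so it spirantizes to the fricative [z]. /t/ is a stop between vowels /i/ and /o/, so it spirantizes to the fricative [s]. /fedvieditoz/ → fedviezisoz.
Rule 3 (final devoicing): /z/ is a voiced obstruent in word-final position, so it devoices to [s]. /fedviezisoz/ → fedviezisos.

fedviezisos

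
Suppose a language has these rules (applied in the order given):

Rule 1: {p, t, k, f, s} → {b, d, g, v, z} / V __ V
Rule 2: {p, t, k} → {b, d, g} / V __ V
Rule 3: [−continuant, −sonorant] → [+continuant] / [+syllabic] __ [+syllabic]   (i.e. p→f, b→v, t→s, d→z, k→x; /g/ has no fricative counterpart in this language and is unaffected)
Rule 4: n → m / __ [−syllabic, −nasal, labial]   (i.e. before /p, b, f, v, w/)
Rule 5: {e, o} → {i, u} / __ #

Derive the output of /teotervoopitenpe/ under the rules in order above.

Rule 1 (intervocalic voicing): /t/ is a voiceless obstruent between vowels /o/ and /e/, so it voices to [d]. /p/ is a voiceless obstruent between vowels /o/ and /i/, so it voices to [b]. /t/ is a voiceless obstruent between vowels /i/ and /e/, so it voices to [d]. /teotervoopitenpe/ → teodervoobidenpe.
Rule 2 (intervocalic voicing): no segment meets the environment; /teodervoobidenpe/ is unchanged.
Rule 3 (intervocalic spirantization): /d/ is a stop between vowels /o/ and /e/, so it spirantizes to the fricative [z]. /b/ is a stop between vowels /o/ and /i/, so it spirantizes to the fricative [v]. /d/ is a stop between vowels /i/ and /e/, so it spirantizes to the fricative [z]. /teodervoobidenpe/ → teozervoovizenpe.
Rule 4 (nasal place assimilation): /n/ precedes the labial consonant /p/, so it assimilates in place to [m]. /teozervoovizenpe/ → teozervoovizempe.
Rule 5 (final vowel raising): /e/ is a mid vowel in word-final position, so it raises to [i]. /teozervoovizempe/ → teozervoovizempi.

teozervoovizempi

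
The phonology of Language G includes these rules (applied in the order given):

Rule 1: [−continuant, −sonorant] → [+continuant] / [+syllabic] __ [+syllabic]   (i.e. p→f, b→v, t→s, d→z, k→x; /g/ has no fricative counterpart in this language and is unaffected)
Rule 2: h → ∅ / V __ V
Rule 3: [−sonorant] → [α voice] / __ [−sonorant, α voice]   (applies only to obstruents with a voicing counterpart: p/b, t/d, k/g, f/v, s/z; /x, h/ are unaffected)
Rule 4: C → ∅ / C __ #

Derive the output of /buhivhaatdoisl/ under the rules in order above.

buifhaaddois

Rule 1 (intervocalic spirantization): no segment meets the environment; /buhivhaatdoisl/ is unchanged.
Rule 2 (intervocalic h-deletion): /h/ occurs between vowels /u/ and /i/, so it deletes. /buhivhaatdoisl/ → buivhaatdoisl.
Rule 3 (regressive voicing assimilation): /v/ precedes the voiceless obstruent /h/, so it devoices to [f] by assimilation. /t/ precedes the voiced obstruent /d/, so it voices to [d] by assimilation. /buivhaatdoisl/ → buifhaaddoisl.
Rule 4 (final cluster simplification): /l/ is the second consonant of a word-final cluster /sl/, so it deletes. /buifhaaddoisl/ → buifhaaddois.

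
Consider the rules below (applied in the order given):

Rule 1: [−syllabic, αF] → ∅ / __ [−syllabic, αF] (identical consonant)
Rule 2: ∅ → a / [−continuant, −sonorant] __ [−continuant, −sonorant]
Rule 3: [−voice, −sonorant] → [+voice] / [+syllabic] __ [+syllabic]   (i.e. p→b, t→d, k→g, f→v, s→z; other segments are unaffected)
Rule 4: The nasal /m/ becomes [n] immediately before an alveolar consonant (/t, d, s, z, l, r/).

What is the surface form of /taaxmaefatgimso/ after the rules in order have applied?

taaxmaevadaginso

Rule 1 (degemination): no segment meets the environment; /taaxmaefatgimso/ is unchanged.
Rule 2 (stop-cluster a-epenthesis): /t/ and /g/ form a stop–stop cluster, so [a] is inserted between them. /taaxmaefatgimso/ → taaxmaefatagimso.
Rule 3 (intervocalic voicing): /f/ is a voiceless obstruent between vowels /e/ and /a/, so it voices to [v]. /t/ is a voiceless obstruent between vowels /a/ and /a/, so it voices to [d]. /taaxmaefatagimso/ → taaxmaevadagimso.
Rule 4 (nasal place assimilation): /m/ precedes the alveolar consonant /s/, so it assimilates in place to [n]. /taaxmaevadagimso/ → taaxmaevadaginso.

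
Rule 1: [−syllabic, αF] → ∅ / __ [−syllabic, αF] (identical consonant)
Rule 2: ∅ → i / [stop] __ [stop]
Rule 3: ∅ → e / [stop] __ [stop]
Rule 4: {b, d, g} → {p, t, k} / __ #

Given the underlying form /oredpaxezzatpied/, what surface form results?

Rule 1 (degemination): /zz/ is a geminate; the first /z/ deletes. /oredpaxezzatpied/ → oredpaxezatpied.
Rule 2 (stop-cluster i-epenthesis): /d/ and /p/ form a stop–stop cluster, so [i] is inserted between them. /t/ and /p/ form a stop–stop cluster, so [i] is inserted between them. /oredpaxezatpied/ → oredipaxezatipied.
Rule 3 (stop-cluster e-epenthesis): no segment meets the environment; /oredipaxezatipied/ is unchanged.
Rule 4 (final devoicing): /d/ is a voiced stop in word-final position, so it devoices to [t]. /oredipaxezatipied/ → oredipaxezatipiet.

oredipaxezatipiet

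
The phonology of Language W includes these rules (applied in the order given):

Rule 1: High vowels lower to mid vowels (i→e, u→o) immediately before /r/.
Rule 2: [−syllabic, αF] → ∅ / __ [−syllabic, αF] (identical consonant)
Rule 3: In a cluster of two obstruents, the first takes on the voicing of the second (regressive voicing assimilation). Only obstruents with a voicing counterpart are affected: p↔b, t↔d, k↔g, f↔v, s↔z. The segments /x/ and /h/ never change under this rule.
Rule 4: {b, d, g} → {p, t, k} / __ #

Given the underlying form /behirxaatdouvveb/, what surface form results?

beherxaaddouvep

Rule 1 (pre-rhotic lowering): /i/ is a high vowel immediately before /r/, so it lowers to [e]. /behirxaatdouvveb/ → beherxaatdouvveb.
Rule 2 (degemination): /vv/ is a geminate; the first /v/ deletes. /beherxaatdouvveb/ → beherxaatdouveb.
Rule 3 (regressive voicing assimilation): /t/ precedes the voiced obstruent /d/, so it voices to [d] by assimilation. /beherxaatdouveb/ → beherxaaddouveb.
Rule 4 (final devoicing): /b/ is a voiced stop in word-final position, so it devoices to [p]. /beherxaaddouveb/ → beherxaaddouvep.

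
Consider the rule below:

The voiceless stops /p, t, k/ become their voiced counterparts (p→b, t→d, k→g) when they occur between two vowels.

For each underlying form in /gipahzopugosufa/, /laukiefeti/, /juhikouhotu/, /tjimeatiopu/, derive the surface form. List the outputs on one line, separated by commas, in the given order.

gibahzobugosufa, laugiefedi, juhigouhodu, tjimeadiobu

/gipahzopugosufa/: /p/ is a voiceless stop between vowels /i/ and /a/, so it voices to [b]. /p/ is a voiceless stop between vowels /o/ and /u/, so it voices to [b]. → [gibahzobugosufa].
/laukiefeti/: /k/ is a voiceless stop between vowels /u/ and /i/, so it voices to [g]. /t/ is a voiceless stop between vowels /e/ and /i/, so it voices to [d]. → [laugiefedi].
/juhikouhotu/: /k/ is a voiceless stop between vowels /i/ and /o/, so it voices to [g]. /t/ is a voiceless stop between vowels /o/ and /u/, so it voices to [d]. → [juhigouhodu].
/tjimeatiopu/: /t/ is a voiceless stop between vowels /a/ and /i/, so it voices to [d]. /p/ is a voiceless stop between vowels /o/ and /u/, so it voices to [b]. → [tjimeadiobu].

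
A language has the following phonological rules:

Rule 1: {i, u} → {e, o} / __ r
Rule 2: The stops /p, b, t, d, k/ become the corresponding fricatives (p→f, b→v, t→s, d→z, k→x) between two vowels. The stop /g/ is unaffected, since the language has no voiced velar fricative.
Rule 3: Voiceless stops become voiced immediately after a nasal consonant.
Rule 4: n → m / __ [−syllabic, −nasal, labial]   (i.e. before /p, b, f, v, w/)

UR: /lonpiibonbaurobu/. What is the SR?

Rule 1 (pre-rhotic lowering): /u/ is a high vowel immediately before /r/, so it lowers to [o]. /lonpiibonbaurobu/ → lonpiibonbaorobu.
Rule 2 (intervocalic spirantization): /b/ is a stop between vowels /i/ and /o/, so it spirantizes to the fricative [v]. /b/ is a stop between vowels /o/ and /u/, so it spirantizes to the fricative [v]. /lonpiibonbaorobu/ → lonpiivonbaorovu.
Rule 3 (post-nasal voicing): /p/ is a voiceless stop immediately after the nasal /n/, so it voices to [b]. /lonpiivonbaorovu/ → lonbiivonbaorovu.
Rule 4 (nasal place assimilation): /n/ precedes the labial consonant /b/, so it assimilates in place to [m]. /n/ precedes the labial consonant /b/, so it assimilates in place to [m]. /lonbiivonbaorovu/ → lombiivombaorovu.

lombiivombaorovu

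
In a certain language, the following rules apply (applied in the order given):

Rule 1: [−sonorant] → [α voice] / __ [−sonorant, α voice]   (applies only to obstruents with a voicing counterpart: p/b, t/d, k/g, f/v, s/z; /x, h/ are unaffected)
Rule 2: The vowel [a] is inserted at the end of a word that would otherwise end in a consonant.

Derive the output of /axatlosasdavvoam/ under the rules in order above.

axatlosazdavvoama

Rule 1 (regressive voicing assimilation): /s/ precedes the voiced obstruent /d/, so it voices to [z] by assimilation. /axatlosasdavvoam/ → axatlosazdavvoam.
Rule 2 (final a-epenthesis): the form ends in the consonant /m/, so [a] is inserted word-finally. /axatlosazdavvoam/ → axatlosazdavvoama.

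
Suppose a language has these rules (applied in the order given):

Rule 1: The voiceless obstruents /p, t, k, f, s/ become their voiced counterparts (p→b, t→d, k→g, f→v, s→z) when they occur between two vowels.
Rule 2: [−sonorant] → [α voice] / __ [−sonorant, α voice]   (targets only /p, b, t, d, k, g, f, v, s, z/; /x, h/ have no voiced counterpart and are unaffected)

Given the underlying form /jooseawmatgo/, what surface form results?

joozeawmadgo

Rule 1 (intervocalic voicing): /s/ is a voiceless obstruent between vowels /o/ and /e/, so it voices to [z]. /jooseawmatgo/ → joozeawmatgo.
Rule 2 (regressive voicing assimilation): /t/ precedes the voiced obstruent /g/, so it voices to [d] by assimilation. /joozeawmatgo/ → joozeawmadgo.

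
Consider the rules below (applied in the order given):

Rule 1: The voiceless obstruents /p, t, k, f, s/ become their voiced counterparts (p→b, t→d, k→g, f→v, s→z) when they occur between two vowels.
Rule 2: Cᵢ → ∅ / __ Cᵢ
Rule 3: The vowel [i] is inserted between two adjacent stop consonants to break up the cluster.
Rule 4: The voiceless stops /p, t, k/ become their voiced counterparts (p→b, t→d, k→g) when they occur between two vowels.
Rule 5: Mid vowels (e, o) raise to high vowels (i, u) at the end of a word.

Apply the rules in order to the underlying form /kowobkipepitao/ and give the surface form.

kowobigibebidau

Rule 1 (intervocalic voicing): /p/ is a voiceless obstruent between vowels /i/ and /e/, so it voices to [b]. /p/ is a voiceless obstruent between vowels /e/ and /i/, so it voices to [b]. /t/ is a voiceless obstruent between vowels /i/ and /a/, so it voices to [d]. /kowobkipepitao/ → kowobkibebidao.
Rule 2 (degemination): no segment meets the environment; /kowobkibebidao/ is unchanged.
Rule 3 (stop-cluster i-epenthesis): /b/ and /k/ form a stop–stop cluster, so [i] is inserted between them. /kowobkibebidao/ → kowobikibebidao.
Rule 4 (intervocalic voicing): /k/ is a voiceless stop between vowels /i/ and /i/, so it voices to [g]. /kowobikibebidao/ → kowobigibebidao.
Rule 5 (final vowel raising): /o/ is a mid vowel in word-final position, so it raises to [u]. /kowobigibebidao/ → kowobigibebidau.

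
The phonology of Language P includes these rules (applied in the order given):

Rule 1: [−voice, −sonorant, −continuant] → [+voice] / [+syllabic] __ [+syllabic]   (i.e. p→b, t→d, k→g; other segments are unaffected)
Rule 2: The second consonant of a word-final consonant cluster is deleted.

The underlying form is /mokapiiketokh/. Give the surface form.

Rule 1 (intervocalic voicing): /k/ is a voiceless stop between vowels /o/ and /a/, so it voices to [g]. /p/ is a voiceless stop between vowels /a/ and /i/, so it voices to [b]. /k/ is a voiceless stop between vowels /i/ and /e/, so it voices to [g]. /t/ is a voiceless stop between vowels /e/ and /o/, so it voices to [d]. /mokapiiketokh/ → mogabiigedokh.
Rule 2 (final cluster simplification): /h/ is the second consonant of a word-final cluster /kh/, so it deletes. /mogabiigedokh/ → mogabiigedok.

mogabiigedok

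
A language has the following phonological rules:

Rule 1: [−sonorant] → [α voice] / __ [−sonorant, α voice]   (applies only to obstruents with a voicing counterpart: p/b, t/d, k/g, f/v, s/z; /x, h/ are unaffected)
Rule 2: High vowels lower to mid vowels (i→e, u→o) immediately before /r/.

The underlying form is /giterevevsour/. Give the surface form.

Rule 1 (regressive voicing assimilation): /v/ precedes the voiceless obstruent /s/, so it devoices to [f] by assimilation. /giterevevsour/ → giterevefsour.
Rule 2 (pre-rhotic lowering): /u/ is a high vowel immediately before /r/, so it lowers to [o]. /giterevefsour/ → giterevefsoor.

giterevefsoor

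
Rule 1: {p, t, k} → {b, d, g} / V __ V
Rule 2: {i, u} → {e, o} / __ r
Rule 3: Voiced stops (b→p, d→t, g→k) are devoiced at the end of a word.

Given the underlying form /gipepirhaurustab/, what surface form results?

gibeberhaorustap

Rule 1 (intervocalic voicing): /p/ is a voiceless stop between vowels /i/ and /e/, so it voices to [b]. /p/ is a voiceless stop between vowels /e/ and /i/, so it voices to [b]. /gipepirhaurustab/ → gibebirhaurustab.
Rule 2 (pre-rhotic lowering): /i/ is a high vowel immediately before /r/, so it lowers to [e]. /u/ is a high vowel immediately before /r/, so it lowers to [o]. /gibebirhaurustab/ → gibeberhaorustab.
Rule 3 (final devoicing): /b/ is a voiced stop in word-final position, so it devoices to [p]. /gibeberhaorustab/ → gibeberhaorustap.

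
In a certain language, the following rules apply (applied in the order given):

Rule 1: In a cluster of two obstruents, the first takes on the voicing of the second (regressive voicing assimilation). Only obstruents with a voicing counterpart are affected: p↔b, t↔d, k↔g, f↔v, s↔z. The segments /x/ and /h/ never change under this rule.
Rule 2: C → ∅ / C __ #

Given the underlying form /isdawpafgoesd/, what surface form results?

Rule 1 (regressive voicing assimilation): /s/ precedes the voiced obstruent /d/, so it voices to [z] by assimilation. /f/ precedes the voiced obstruent /g/, so it voices to [v] by assimilation. /s/ precedes the voiced obstruent /d/, so it voices to [z] by assimilation. /isdawpafgoesd/ → izdawpavgoezd.
Rule 2 (final cluster simplification): /d/ is the second consonant of a word-final cluster /zd/, so it deletes. /izdawpavgoezd/ → izdawpavgoez.

izdawpavgoez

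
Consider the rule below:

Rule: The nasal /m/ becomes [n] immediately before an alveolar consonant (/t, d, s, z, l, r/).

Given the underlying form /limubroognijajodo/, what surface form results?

limubroognijajodo

No segment of /limubroognijajodo/ meets the structural description of the rule, so the form surfaces unchanged.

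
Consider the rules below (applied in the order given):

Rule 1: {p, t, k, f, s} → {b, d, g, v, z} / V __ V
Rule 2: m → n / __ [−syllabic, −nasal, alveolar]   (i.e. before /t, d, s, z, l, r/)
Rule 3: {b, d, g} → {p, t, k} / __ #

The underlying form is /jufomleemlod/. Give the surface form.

Rule 1 (intervocalic voicing): /f/ is a voiceless obstruent between vowels /u/ and /o/, so it voices to [v]. /jufomleemlod/ → juvomleemlod.
Rule 2 (nasal place assimilation): /m/ precedes the alveolar consonant /l/, so it assimilates in place to [n]. /m/ precedes the alveolar consonant /l/, so it assimilates in place to [n]. /juvomleemlod/ → juvonleenlod.
Rule 3 (final devoicing): /d/ is a voiced stop in word-final position, so it devoices to [t]. /juvonleenlod/ → juvonleenlot.

juvonleenlot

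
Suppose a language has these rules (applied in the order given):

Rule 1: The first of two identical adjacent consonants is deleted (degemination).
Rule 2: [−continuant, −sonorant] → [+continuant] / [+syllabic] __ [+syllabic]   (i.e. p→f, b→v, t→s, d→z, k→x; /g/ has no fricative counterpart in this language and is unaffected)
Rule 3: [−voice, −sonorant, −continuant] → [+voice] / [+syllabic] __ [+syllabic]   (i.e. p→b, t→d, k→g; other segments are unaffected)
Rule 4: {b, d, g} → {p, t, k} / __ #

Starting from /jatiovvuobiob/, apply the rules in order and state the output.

Rule 1 (degemination): /vv/ is a geminate; the first /v/ deletes. /jatiovvuobiob/ → jatiovuobiob.
Rule 2 (intervocalic spirantization): /t/ is a stop between vowels /a/ and /i/, so it spirantizes to the fricative [s]. /b/ is a stop between vowels /o/ and /i/, so it spirantizes to the fricative [v]. /jatiovuobiob/ → jasiovuoviob.
Rule 3 (intervocalic voicing): no segment meets the environment; /jasiovuoviob/ is unchanged.
Rule 4 (final devoicing): /b/ is a voiced stop in word-final position, so it devoices to [p]. /jasiovuoviob/ → jasiovuoviop.

jasiovuoviop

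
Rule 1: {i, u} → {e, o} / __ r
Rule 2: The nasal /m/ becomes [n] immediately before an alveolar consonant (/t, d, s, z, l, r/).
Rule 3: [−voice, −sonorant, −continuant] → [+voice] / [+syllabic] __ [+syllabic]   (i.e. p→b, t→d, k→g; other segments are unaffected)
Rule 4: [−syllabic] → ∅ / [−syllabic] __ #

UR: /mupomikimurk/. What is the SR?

mubomigimor

Rule 1 (pre-rhotic lowering): /u/ is a high vowel immediately before /r/, so it lowers to [o]. /mupomikimurk/ → mupomikimork.
Rule 2 (nasal place assimilation): no segment meets the environment; /mupomikimork/ is unchanged.
Rule 3 (intervocalic voicing): /p/ is a voiceless stop between vowels /u/ and /o/, so it voices to [b]. /k/ is a voiceless stop between vowels /i/ and /i/, so it voices to [g]. /mupomikimork/ → mubomigimork.
Rule 4 (final cluster simplification): /k/ is the second consonant of a word-final cluster /rk/, so it deletes. /mubomigimork/ → mubomigimor.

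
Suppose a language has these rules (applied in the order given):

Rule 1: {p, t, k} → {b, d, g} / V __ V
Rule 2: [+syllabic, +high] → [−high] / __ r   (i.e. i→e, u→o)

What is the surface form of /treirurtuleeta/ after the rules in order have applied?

treerortuleeda

Rule 1 (intervocalic voicing): /t/ is a voiceless stop between vowels /e/ and /a/, so it voices to [d]. /treirurtuleeta/ → treirurtuleeda.
Rule 2 (pre-rhotic lowering): /i/ is a high vowel immediately before /r/, so it lowers to [e]. /u/ is a high vowel immediately before /r/, so it lowers to [o]. /treirurtuleeda/ → treerortuleeda.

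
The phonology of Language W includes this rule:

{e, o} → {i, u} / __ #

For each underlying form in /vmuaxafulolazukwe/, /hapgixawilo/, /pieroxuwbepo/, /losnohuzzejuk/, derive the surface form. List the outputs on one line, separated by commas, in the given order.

vmuaxafulolazukwi, hapgixawilu, pieroxuwbepu, losnohuzzejuk

/vmuaxafulolazukwe/: /e/ is a mid vowel in word-final position, so it raises to [i]. → [vmuaxafulolazukwi].
/hapgixawilo/: /o/ is a mid vowel in word-final position, so it raises to [u]. → [hapgixawilu].
/pieroxuwbepo/: /o/ is a mid vowel in word-final position, so it raises to [u]. → [pieroxuwbepu].
/losnohuzzejuk/: the rule's environment is not met; surfaces unchanged as [losnohuzzejuk].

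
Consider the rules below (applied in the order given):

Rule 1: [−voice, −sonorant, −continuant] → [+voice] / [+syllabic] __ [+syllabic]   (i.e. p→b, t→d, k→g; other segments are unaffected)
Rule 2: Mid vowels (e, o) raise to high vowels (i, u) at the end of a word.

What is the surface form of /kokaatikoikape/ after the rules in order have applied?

kogaadigoigabi

Rule 1 (intervocalic voicing): /k/ is a voiceless stop between vowels /o/ and /a/, so it voices to [g]. /t/ is a voiceless stop between vowels /a/ and /i/, so it voices to [d]. /k/ is a voiceless stop between vowels /i/ and /o/, so it voices to [g]. /k/ is a voiceless stop between vowels /i/ and /a/, so it voices to [g]. /p/ is a voiceless stop between vowels /a/ and /e/, so it voices to [b]. /kokaatikoikape/ → kogaadigoigabe.
Rule 2 (final vowel raising): /e/ is a mid vowel in word-final position, so it raises to [i]. /kogaadigoigabe/ → kogaadigoigabi.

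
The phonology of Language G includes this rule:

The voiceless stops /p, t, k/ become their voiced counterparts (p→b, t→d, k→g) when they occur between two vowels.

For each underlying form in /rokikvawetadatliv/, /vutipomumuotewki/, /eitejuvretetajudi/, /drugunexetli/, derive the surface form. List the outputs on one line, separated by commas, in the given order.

rogikvawedadatliv, vudibomumuodewki, eidejuvrededajudi, drugunexetli

/rokikvawetadatliv/: /k/ is a voiceless stop between vowels /o/ and /i/, so it voices to [g]. /t/ is a voiceless stop between vowels /e/ and /a/, so it voices to [d]. → [rogikvawedadatliv].
/vutipomumuotewki/: /t/ is a voiceless stop between vowels /u/ and /i/, so it voices to [d]. /p/ is a voiceless stop between vowels /i/ and /o/, so it voices to [b]. /t/ is a voiceless stop between vowels /o/ and /e/, so it voices to [d]. → [vudibomumuodewki].
/eitejuvretetajudi/: /t/ is a voiceless stop between vowels /i/ and /e/, so it voices to [d]. /t/ is a voiceless stop between vowels /e/ and /e/, so it voices to [d]. /t/ is a voiceless stop between vowels /e/ and /a/, so it voices to [d]. → [eidejuvrededajudi].
/drugunexetli/: the rule's environment is not met; surfaces unchanged as [drugunexetli].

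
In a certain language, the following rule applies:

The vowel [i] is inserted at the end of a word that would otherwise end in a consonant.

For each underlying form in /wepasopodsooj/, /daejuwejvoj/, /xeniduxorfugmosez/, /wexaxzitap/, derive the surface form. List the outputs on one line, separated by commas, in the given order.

/wepasopodsooj/: the form ends in the consonant /j/, so [i] is inserted word-finally. → [wepasopodsooji].
/daejuwejvoj/: the form ends in the consonant /j/, so [i] is inserted word-finally. → [daejuwejvoji].
/xeniduxorfugmosez/: the form ends in the consonant /z/, so [i] is inserted word-finally. → [xeniduxorfugmosezi].
/wexaxzitap/: the form ends in the consonant /p/, so [i] is inserted word-finally. → [wexaxzitapi].

wepasopodsooji, daejuwejvoji, xeniduxorfugmosezi, wexaxzitapi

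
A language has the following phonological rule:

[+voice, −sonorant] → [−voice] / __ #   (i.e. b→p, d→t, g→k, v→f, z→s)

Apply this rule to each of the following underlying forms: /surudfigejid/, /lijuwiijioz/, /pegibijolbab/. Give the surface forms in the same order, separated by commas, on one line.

surudfigejit, lijuwiijios, pegibijolbap

/surudfigejid/: /d/ is a voiced obstruent in word-final position, so it devoices to [t]. → [surudfigejit].
/lijuwiijioz/: /z/ is a voiced obstruent in word-final position, so it devoices to [s]. → [lijuwiijios].
/pegibijolbab/: /b/ is a voiced obstruent in word-final position, so it devoices to [p]. → [pegibijolbap].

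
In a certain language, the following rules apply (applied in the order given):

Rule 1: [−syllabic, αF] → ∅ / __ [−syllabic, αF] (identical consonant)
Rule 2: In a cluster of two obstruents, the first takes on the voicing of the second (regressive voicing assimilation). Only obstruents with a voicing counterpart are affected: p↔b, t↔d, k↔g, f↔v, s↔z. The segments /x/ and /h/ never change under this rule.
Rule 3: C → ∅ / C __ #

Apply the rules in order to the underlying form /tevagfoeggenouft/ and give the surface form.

Rule 1 (degemination): /gg/ is a geminate; the first /g/ deletes. /tevagfoeggenouft/ → tevagfoegenouft.
Rule 2 (regressive voicing assimilation): /g/ precedes the voiceless obstruent /f/, so it devoices to [k] by assimilation. /tevagfoegenouft/ → tevakfoegenouft.
Rule 3 (final cluster simplification): /t/ is the second consonant of a word-final cluster /ft/, so it deletes. /tevakfoegenouft/ → tevakfoegenouf.

tevakfoegenouf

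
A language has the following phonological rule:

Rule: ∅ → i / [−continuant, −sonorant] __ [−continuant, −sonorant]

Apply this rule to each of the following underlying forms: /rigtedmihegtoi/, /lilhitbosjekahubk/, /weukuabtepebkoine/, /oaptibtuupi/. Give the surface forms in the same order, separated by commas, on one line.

rigitedmihegitoi, lilhitibosjekahubik, weukuabitepebikoine, oapitibituupi

/rigtedmihegtoi/: /g/ and /t/ form a stop–stop cluster, so [i] is inserted between them. /g/ and /t/ form a stop–stop cluster, so [i] is inserted between them. → [rigitedmihegitoi].
/lilhitbosjekahubk/: /t/ and /b/ form a stop–stop cluster, so [i] is inserted between them. /b/ and /k/ form a stop–stop cluster, so [i] is inserted between them. → [lilhitibosjekahubik].
/weukuabtepebkoine/: /b/ and /t/ form a stop–stop cluster, so [i] is inserted between them. /b/ and /k/ form a stop–stop cluster, so [i] is inserted between them. → [weukuabitepebikoine].
/oaptibtuupi/: /p/ and /t/ form a stop–stop cluster, so [i] is inserted between them. /b/ and /t/ form a stop–stop cluster, so [i] is inserted between them. → [oapitibituupi].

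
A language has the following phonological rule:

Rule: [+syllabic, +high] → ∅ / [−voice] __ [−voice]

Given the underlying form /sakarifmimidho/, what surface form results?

sakarifmimidho

No segment of /sakarifmimidho/ meets the structural description of the rule, so the form surfaces unchanged.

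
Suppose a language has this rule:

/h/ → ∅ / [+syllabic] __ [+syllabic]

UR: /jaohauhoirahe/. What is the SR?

/h/ occurs between vowels /o/ and /a/, so it deletes.
/h/ occurs between vowels /u/ and /o/, so it deletes.
/h/ occurs between vowels /a/ and /e/, so it deletes.
Surface form: [jaoauoirae].

jaoauoirae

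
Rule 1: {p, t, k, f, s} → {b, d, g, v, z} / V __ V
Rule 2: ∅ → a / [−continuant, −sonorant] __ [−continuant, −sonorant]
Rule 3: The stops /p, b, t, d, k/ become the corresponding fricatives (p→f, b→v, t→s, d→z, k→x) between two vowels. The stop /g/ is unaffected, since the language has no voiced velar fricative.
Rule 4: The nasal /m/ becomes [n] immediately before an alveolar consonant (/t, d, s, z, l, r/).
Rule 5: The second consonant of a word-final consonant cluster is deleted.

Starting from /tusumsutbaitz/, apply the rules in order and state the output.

Rule 1 (intervocalic voicing): /s/ is a voiceless obstruent between vowels /u/ and /u/, so it voices to [z]. /tusumsutbaitz/ → tuzumsutbaitz.
Rule 2 (stop-cluster a-epenthesis): /t/ and /b/ form a stop–stop cluster, so [a] is inserted between them. /tuzumsutbaitz/ → tuzumsutabaitz.
Rule 3 (intervocalic spirantization): /t/ is a stop between vowels /u/ and /a/, so it spirantizes to the fricative [s]. /b/ is a stop between vowels /a/ and /a/, so it spirantizes to the fricative [v]. /tuzumsutabaitz/ → tuzumsusavaitz.
Rule 4 (nasal place assimilation): /m/ precedes the alveolar consonant /s/, so it assimilates in place to [n]. /tuzumsusavaitz/ → tuzunsusavaitz.
Rule 5 (final cluster simplification): /z/ is the second consonant of a word-final cluster /tz/, so it deletes. /tuzunsusavaitz/ → tuzunsusavait.

tuzunsusavait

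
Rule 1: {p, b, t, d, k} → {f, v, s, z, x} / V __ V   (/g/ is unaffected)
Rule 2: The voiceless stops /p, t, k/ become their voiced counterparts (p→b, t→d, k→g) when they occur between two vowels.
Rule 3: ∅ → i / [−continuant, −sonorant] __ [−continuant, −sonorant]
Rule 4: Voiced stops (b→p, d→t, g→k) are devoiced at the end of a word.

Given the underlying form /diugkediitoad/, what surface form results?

diugikeziisoat

Rule 1 (intervocalic spirantization): /d/ is a stop between vowels /e/ and /i/, so it spirantizes to the fricative [z]. /t/ is a stop between vowels /i/ and /o/, so it spirantizes to the fricative [s]. /diugkediitoad/ → diugkeziisoad.
Rule 2 (intervocalic voicing): no segment meets the environment; /diugkeziisoad/ is unchanged.
Rule 3 (stop-cluster i-epenthesis): /g/ and /k/ form a stop–stop cluster, so [i] is inserted between them. /diugkeziisoad/ → diugikeziisoad.
Rule 4 (final devoicing): /d/ is a voiced stop in word-final position, so it devoices to [t]. /diugikeziisoad/ → diugikeziisoat.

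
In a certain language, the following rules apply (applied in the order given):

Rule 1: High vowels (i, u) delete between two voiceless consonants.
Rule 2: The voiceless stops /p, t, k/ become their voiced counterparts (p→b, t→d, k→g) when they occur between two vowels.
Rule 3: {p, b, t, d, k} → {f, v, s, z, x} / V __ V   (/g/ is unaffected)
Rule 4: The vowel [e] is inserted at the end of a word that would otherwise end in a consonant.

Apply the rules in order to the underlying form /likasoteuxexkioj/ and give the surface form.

Rule 1 (high vowel syncope): no segment meets the environment; /likasoteuxexkioj/ is unchanged.
Rule 2 (intervocalic voicing): /k/ is a voiceless stop between vowels /i/ and /a/, so it voices to [g]. /t/ is a voiceless stop between vowels /o/ and /e/, so it voices to [d]. /likasoteuxexkioj/ → ligasodeuxexkioj.
Rule 3 (intervocalic spirantization): /d/ is a stop between vowels /o/ and /e/, so it spirantizes to the fricative [z]. /ligasodeuxexkioj/ → ligasozeuxexkioj.
Rule 4 (final e-epenthesis): the form ends in the consonant /j/, so [e] is inserted word-finally. /ligasozeuxexkioj/ → ligasozeuxexkioje.

ligasozeuxexkioje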